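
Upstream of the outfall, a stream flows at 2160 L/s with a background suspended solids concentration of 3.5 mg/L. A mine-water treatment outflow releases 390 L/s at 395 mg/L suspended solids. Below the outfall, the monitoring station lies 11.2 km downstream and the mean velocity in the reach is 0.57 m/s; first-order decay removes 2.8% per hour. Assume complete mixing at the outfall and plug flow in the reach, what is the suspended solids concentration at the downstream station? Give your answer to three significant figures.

Conservation of mass: C = (2160·3.500 + 390.0·395.0) / 2550 = 161600/2550 = 63.38 mg/L.
Travel time t = 11.2·1000 / 0.57 = 19650 s = 5.458 h.
2.8%/h lost → k = −ln(1 − 0.028) = 0.02840 h⁻¹.
Applying C = C₀e^(−kt): 63.38 × 0.8564 = 54.28 mg/L.

54.3 mg/L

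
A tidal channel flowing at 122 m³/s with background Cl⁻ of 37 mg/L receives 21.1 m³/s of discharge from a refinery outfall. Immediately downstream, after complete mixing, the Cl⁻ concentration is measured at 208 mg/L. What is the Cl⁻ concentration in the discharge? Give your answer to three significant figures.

Mass balance: 122.0·37.00 + 21.10·Cₑ = 143.1·208.0
→ Cₑ = (143.1·208.0 − 122.0·37.00) / 21.10 = 1197 mg/L.

1200 mg/L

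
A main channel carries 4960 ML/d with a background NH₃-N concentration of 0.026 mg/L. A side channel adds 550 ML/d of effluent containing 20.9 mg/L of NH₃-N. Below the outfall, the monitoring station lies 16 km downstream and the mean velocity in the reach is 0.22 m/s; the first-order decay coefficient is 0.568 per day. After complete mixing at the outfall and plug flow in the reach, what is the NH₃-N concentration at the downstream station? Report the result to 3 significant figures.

Mixed concentration C = ΣQC/ΣQ = (4960·0.02600 + 550.0·20.90) / 5510 = 11620/5510 = 2.110 mg/L.
Travel time t = 16·1000 / 0.22 = 72730 s = 20.20 h.
Applying C = C₀e^(−kt): 2.110 × 0.6200 = 1.308 mg/L.

1.31 mg/L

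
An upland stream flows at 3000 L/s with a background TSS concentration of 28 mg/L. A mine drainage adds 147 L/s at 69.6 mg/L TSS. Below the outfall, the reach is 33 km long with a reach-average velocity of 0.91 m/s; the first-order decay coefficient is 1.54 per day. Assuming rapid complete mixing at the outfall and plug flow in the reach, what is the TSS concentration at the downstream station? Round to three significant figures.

15.7 mg/L

Flow-weighted average: C = (3000·28.00 + 147.0·69.60) / 3147 = 94230/3147 = 29.94 mg/L.
Travel time t = 33·1000 / 0.91 = 36260 s = 10.07 h.
After decay, C = 29.94 × e^(−kt) = 29.94 × 0.5239 = 15.69 mg/L.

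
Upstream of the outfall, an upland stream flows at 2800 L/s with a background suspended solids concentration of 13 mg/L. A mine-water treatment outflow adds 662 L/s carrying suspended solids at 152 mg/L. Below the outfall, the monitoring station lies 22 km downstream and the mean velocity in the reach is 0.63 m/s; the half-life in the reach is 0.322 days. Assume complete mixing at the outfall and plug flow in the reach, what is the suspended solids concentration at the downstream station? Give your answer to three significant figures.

Mass balance: C = (2800·13.00 + 662.0·152.0) / 3462 = 137000/3462 = 39.58 mg/L.
Travel time t = 22·1000 / 0.63 = 34920 s = 9.700 h.
Half-life 0.322 d → k = ln 2 / 0.322 = 2.153 d⁻¹.
First-order decay: C = 39.58·exp(−k·t) = 39.58·0.4189 = 16.58 mg/L.

16.6 mg/L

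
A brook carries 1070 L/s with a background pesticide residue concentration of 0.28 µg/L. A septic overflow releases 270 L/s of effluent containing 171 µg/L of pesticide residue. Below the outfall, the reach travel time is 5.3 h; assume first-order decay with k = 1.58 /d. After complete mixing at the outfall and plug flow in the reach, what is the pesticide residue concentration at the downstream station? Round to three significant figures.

24.5 µg/L

Mixed concentration C = ΣQC/ΣQ = (1070·0.2800 + 270.0·171.0) / 1340 = 46470/1340 = 34.68 µg/L.
First-order decay: C = 34.68·exp(−k·t) = 34.68·0.7055 = 24.46 µg/L.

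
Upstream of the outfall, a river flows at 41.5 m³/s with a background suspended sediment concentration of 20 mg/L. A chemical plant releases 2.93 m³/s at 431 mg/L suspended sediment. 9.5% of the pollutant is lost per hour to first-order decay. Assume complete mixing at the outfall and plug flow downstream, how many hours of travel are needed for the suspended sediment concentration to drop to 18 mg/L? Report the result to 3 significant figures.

Mass balance: C = (41.50·20.00 + 2.930·431.0) / 44.43 = 2093/44.43 = 47.10 mg/L.
9.5%/h lost → k = −ln(1 − 0.095) = 0.09982 h⁻¹.
47.10·exp(−k·t) = 18 → t = ln(47.10/18)/k = 34690 s = 9.637 h.

9.64 h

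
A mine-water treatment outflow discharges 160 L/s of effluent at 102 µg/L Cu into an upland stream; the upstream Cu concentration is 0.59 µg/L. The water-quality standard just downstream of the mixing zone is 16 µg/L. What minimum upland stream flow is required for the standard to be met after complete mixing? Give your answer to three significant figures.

893 L/s

Set C_mix = 16: (Q·0.5900 + 160.0·102.0) / (Q + 160.0) = 16
→ Q = 160.0·(102.0 − 16)/(16 − 0.5900) = 892.9 L/s.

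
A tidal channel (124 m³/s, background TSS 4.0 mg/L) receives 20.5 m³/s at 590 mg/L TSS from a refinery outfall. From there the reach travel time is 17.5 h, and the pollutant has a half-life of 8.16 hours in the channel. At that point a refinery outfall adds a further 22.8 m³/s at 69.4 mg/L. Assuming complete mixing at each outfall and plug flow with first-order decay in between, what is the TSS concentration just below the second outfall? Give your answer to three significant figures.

26.5 mg/L

Flow-weighted average: C = (124.0·4.000 + 20.50·590.0) / 144.5 = 12590/144.5 = 87.13 mg/L; combined flow 144.5 m³/s.
Half-life 8.16 h → k = ln 2 / 8.16 = 0.08494 h⁻¹ = 2.039 d⁻¹.
After decay, C = 87.13 × e^(−kt) = 87.13 × 0.2262 = 19.71 mg/L.
At the second outfall, C = (144.5·19.71 + 22.80·69.40) / (144.5 + 22.80) = 26.48 mg/L.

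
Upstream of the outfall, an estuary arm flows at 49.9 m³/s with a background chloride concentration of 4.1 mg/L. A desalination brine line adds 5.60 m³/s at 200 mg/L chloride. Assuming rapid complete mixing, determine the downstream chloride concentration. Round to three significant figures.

Flow-weighted average: C = (49.90·4.100 + 5.600·200.0) / 55.50 = 1325/55.50 = 23.87 mg/L.

23.9 mg/L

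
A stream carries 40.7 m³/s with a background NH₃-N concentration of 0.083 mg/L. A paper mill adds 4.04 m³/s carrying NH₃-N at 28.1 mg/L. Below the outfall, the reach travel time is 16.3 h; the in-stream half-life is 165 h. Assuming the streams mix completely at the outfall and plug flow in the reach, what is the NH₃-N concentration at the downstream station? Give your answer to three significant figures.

2.44 mg/L

Conservation of mass: C = (40.70·0.08300 + 4.040·28.10) / 44.74 = 116.9/44.74 = 2.613 mg/L.
Half-life 165 h → k = ln 2 / 165 = 0.004201 h⁻¹ = 0.1008 d⁻¹.
Decay over the reach: 2.613·exp(−kt) = 2.613·0.9338 = 2.440 mg/L.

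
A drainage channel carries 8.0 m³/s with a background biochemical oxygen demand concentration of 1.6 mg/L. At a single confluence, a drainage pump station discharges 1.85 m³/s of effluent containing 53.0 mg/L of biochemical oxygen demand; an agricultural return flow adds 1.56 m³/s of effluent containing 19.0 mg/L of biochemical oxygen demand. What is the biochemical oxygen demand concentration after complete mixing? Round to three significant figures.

12.3 mg/L

Flow-weighted average: C = (8.000·1.600 + 1.850·53.00 + 1.560·19.00) / 11.41 = 140.5/11.41 = 12.31 mg/L.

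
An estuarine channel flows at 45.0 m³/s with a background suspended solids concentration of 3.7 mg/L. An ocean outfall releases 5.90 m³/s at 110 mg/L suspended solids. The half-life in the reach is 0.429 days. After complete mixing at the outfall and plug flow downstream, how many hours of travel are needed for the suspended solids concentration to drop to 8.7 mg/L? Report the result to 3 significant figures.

9.07 h

Mixed concentration C = ΣQC/ΣQ = (45.00·3.700 + 5.900·110.0) / 50.90 = 815.5/50.90 = 16.02 mg/L.
Half-life 0.429 d → k = ln 2 / 0.429 = 1.616 d⁻¹.
16.02·exp(−k·t) = 8.7 → t = ln(16.02/8.7)/k = 32650 s = 9.070 h.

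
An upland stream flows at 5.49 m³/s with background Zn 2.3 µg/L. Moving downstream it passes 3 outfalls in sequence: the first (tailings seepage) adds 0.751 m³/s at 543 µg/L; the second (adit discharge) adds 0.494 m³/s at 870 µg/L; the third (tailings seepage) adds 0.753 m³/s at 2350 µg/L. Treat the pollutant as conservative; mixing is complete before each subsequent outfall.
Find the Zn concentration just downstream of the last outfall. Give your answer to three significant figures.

After outfall 1: Q = 5.490 + 0.7510 = 6.241 m³/s; C = (5.490·2.300 + 0.7510·543.0)/6.241 = 67.36 µg/L.
After outfall 2: Q = 6.241 + 0.4940 = 6.735 m³/s; C = (6.241·67.36 + 0.4940·870.0)/6.735 = 126.2 µg/L.
After outfall 3: Q = 6.735 + 0.7530 = 7.488 m³/s; C = (6.735·126.2 + 0.7530·2350)/7.488 = 349.9 µg/L.

350 µg/L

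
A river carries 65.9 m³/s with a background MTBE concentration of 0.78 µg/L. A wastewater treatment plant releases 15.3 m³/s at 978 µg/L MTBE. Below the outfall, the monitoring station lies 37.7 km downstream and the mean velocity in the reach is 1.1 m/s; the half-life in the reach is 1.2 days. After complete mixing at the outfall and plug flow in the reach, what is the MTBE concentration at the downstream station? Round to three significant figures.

Conservation of mass: C = (65.90·0.7800 + 15.30·978.0) / 81.20 = 15010/81.20 = 184.9 µg/L.
Travel time t = 37.7·1000 / 1.1 = 34270 s = 9.520 h.
Half-life 1.2 d → k = ln 2 / 1.2 = 0.5776 d⁻¹.
After decay, C = 184.9 × e^(−kt) = 184.9 × 0.7952 = 147.0 µg/L.

147 µg/L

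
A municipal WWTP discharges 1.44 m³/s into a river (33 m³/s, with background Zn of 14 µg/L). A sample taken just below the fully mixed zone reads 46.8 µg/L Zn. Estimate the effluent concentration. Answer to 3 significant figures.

798 µg/L

Mass balance: 33.00·14.00 + 1.440·Cₑ = 34.44·46.80
→ Cₑ = (34.44·46.80 − 33.00·14.00) / 1.440 = 798.5 µg/L.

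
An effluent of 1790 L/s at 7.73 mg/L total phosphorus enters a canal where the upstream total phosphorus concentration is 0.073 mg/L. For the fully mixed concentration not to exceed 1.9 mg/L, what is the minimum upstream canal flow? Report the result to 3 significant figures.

Set C_mix = 1.9: (Q·0.07300 + 1790·7.730) / (Q + 1790) = 1.9
→ Q = 1790·(7.730 − 1.9)/(1.9 − 0.07300) = 5712 L/s.

5710 L/s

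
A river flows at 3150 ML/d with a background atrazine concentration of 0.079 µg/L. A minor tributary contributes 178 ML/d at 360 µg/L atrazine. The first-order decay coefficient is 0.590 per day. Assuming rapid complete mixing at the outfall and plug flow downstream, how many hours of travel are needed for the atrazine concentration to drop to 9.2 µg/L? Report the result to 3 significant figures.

30.2 h

After mixing, C = (3150·0.07900 + 178.0·360.0) / 3328 = 64330/3328 = 19.33 µg/L.
19.33·exp(−k·t) = 9.2 → t = ln(19.33/9.2)/k = 108700 s = 30.20 h.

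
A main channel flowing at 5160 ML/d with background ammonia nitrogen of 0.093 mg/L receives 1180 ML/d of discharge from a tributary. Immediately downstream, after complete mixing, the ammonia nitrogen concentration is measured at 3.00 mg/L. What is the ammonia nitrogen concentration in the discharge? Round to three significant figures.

Mass balance: 5160·0.09300 + 1180·Cₑ = 6340·3.000
→ Cₑ = (6340·3.000 − 5160·0.09300) / 1180 = 15.71 mg/L.

15.7 mg/L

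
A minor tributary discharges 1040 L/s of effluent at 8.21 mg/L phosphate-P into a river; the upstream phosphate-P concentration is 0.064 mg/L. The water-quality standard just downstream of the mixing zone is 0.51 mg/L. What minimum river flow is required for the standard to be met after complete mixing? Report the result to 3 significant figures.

18000 L/s

Set C_mix = 0.51: (Q·0.06400 + 1040·8.210) / (Q + 1040) = 0.51
→ Q = 1040·(8.210 − 0.51)/(0.51 − 0.06400) = 17960 L/s.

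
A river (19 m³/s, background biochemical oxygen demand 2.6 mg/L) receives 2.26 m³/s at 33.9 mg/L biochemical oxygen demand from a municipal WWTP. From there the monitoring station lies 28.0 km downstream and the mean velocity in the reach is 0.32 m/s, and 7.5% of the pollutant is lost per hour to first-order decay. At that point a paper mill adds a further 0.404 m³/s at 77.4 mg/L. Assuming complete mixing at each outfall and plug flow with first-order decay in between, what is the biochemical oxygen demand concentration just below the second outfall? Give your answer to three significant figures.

2.32 mg/L

Mixed concentration C = ΣQC/ΣQ = (19.00·2.600 + 2.260·33.90) / 21.26 = 126.0/21.26 = 5.927 mg/L; combined flow 21.26 m³/s.
Travel time t = 28.0·1000 / 0.32 = 87500 s = 24.31 h.
7.5%/h lost → k = −ln(1 − 0.075) = 0.07796 h⁻¹.
Applying C = C₀e^(−kt): 5.927 × 0.1503 = 0.8911 mg/L.
Second outfall: C = (21.26·0.8911 + 0.4040·77.40)/21.66 = 2.318 mg/L.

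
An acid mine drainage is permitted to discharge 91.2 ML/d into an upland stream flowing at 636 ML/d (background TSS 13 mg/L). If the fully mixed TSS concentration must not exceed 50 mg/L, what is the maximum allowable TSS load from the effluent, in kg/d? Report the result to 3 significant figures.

28100 kg/d

Mass balance at the limit: 636.0·13.00 + 91.20·Cₑ = 727.2·50 → Cₑ = 308.0 mg/L.
91.20 ML/d = 1.056 m³/s. Load = 1.056 m³/s × 308.0 g/m³ × 86 400 s/d = 28090 kg/d.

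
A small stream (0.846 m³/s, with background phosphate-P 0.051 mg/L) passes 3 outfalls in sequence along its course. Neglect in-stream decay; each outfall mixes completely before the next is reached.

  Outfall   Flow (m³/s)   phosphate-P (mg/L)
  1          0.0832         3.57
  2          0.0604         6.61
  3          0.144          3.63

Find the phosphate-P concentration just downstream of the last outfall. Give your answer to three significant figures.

Below outfall 1: Q → 0.9292 m³/s, C = (0.8460·0.05100 + 0.08320·3.570)/0.9292 = 0.3661 mg/L.
Below outfall 2: Q → 0.9896 m³/s, C = (0.9292·0.3661 + 0.06040·6.610)/0.9896 = 0.7472 mg/L.
Below outfall 3: Q → 1.134 m³/s, C = (0.9896·0.7472 + 0.1440·3.630)/1.134 = 1.113 mg/L.

1.11 mg/L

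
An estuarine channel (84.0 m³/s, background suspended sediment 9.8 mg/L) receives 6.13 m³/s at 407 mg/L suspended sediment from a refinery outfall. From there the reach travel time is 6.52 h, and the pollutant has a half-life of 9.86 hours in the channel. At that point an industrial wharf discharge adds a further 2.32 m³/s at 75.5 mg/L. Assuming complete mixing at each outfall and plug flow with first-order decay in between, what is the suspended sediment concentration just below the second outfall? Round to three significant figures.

Mass balance: C = (84.00·9.800 + 6.130·407.0) / 90.13 = 3318/90.13 = 36.81 mg/L; combined flow 90.13 m³/s.
Half-life 9.86 h → k = ln 2 / 9.86 = 0.07030 h⁻¹ = 1.687 d⁻¹.
After decay, C = 36.81 × e^(−kt) = 36.81 × 0.6323 = 23.28 mg/L.
At the second outfall, C = (90.13·23.28 + 2.320·75.50) / (90.13 + 2.320) = 24.59 mg/L.

24.6 mg/L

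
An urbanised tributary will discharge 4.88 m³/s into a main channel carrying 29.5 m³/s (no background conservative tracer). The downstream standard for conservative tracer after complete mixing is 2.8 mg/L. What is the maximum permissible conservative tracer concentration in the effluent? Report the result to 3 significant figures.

19.7 mg/L

At the limit, (Qr·Cr + Qe·Cₑ)/(Qr + Qe) = 2.8:
Cₑ = (34.38·2.8 − 29.50·0) / 4.880 = 19.73 mg/L.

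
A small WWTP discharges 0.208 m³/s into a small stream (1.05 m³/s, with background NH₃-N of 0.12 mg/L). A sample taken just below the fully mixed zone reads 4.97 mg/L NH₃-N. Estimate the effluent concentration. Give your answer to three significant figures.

Mass balance: 1.050·0.1200 + 0.2080·Cₑ = 1.258·4.970
→ Cₑ = (1.258·4.970 − 1.050·0.1200) / 0.2080 = 29.45 mg/L.

29.5 mg/L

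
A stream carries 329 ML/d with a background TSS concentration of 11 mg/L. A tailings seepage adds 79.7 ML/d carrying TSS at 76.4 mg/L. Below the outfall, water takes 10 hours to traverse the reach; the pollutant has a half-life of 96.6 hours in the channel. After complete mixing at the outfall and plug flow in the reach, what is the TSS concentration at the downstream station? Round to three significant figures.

22.1 mg/L

After mixing, C = (329.0·11.00 + 79.70·76.40) / 408.7 = 9708/408.7 = 23.75 mg/L.
Half-life 96.6 h → k = ln 2 / 96.6 = 0.007175 h⁻¹ = 0.1722 d⁻¹.
Applying C = C₀e^(−kt): 23.75 × 0.9308 = 22.11 mg/L.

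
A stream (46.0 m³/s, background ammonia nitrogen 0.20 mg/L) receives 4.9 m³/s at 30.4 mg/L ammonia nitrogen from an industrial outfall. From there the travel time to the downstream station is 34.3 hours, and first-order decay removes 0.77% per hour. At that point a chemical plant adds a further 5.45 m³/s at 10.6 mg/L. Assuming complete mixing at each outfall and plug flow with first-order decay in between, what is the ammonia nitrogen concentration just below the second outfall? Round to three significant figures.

3.18 mg/L

Mixed concentration C = ΣQC/ΣQ = (46.00·0.2000 + 4.900·30.40) / 50.90 = 158.2/50.90 = 3.107 mg/L; combined flow 50.90 m³/s.
0.77%/h lost → k = −ln(1 − 0.0077) = 0.007730 h⁻¹.
Applying C = C₀e^(−kt): 3.107 × 0.7671 = 2.384 mg/L.
At the second outfall, C = (50.90·2.384 + 5.450·10.60) / (50.90 + 5.450) = 3.178 mg/L.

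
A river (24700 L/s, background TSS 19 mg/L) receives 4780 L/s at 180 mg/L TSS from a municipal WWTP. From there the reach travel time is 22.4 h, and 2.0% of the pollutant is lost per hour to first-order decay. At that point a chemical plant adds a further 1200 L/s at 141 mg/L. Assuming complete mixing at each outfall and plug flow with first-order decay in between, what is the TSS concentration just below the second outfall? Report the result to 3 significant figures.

Flow-weighted average: C = (24700·19.00 + 4780·180.0) / 29480 = 1330000/29480 = 45.11 mg/L; combined flow 29480 L/s.
2.0%/h lost → k = −ln(1 − 0.02) = 0.02020 h⁻¹.
First-order decay: C = 45.11·exp(−k·t) = 45.11·0.6360 = 28.69 mg/L.
At the second outfall, C = (29480·28.69 + 1200·141.0) / (29480 + 1200) = 33.08 mg/L.

33.1 mg/L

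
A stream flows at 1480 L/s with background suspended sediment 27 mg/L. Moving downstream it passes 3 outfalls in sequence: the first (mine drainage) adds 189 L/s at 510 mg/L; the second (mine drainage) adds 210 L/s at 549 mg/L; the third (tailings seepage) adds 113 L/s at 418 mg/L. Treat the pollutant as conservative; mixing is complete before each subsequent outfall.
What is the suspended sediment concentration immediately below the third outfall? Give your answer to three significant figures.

Below outfall 1: Q → 1669 L/s, C = (1480·27.00 + 189.0·510.0)/1669 = 81.70 mg/L.
Below outfall 2: Q → 1879 L/s, C = (1669·81.70 + 210.0·549.0)/1879 = 133.9 mg/L.
Below outfall 3: Q → 1992 L/s, C = (1879·133.9 + 113.0·418.0)/1992 = 150.0 mg/L.

150 mg/L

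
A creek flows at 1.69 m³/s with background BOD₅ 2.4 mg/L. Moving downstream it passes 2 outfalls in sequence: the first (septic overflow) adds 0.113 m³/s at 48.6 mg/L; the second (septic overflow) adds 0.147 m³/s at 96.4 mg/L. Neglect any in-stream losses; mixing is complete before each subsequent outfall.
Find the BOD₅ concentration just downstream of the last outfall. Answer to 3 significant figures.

Outfall 1: combined Q = 1.803 m³/s; C = (1.690·2.400 + 0.1130·48.60)/1.803 = 5.296 mg/L.
Outfall 2: combined Q = 1.950 m³/s; C = (1.803·5.296 + 0.1470·96.40)/1.950 = 12.16 mg/L.

12.2 mg/L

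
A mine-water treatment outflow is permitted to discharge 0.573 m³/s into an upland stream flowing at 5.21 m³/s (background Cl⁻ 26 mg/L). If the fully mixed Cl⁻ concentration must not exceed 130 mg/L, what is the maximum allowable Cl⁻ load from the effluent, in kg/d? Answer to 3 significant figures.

53300 kg/d

Mass balance at the limit: 5.210·26.00 + 0.5730·Cₑ = 5.783·130 → Cₑ = 1076 mg/L.
Load = 0.5730 m³/s × 1076 g/m³ × 86 400 s/d = 53250 kg/d.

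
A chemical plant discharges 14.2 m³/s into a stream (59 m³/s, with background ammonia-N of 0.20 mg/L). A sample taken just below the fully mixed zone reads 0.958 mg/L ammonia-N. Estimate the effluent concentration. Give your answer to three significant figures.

4.11 mg/L

Mass balance: 59.00·0.2000 + 14.20·Cₑ = 73.20·0.9580
→ Cₑ = (73.20·0.9580 − 59.00·0.2000) / 14.20 = 4.107 mg/L.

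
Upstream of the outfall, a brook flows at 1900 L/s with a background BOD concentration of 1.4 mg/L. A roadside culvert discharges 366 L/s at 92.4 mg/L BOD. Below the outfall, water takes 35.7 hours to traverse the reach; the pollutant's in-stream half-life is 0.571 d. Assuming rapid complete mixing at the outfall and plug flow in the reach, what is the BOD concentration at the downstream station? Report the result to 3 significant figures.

2.65 mg/L

Conservation of mass: C = (1900·1.400 + 366.0·92.40) / 2266 = 36480/2266 = 16.10 mg/L.
Half-life 0.571 d → k = ln 2 / 0.571 = 1.214 d⁻¹.
Decay over the reach: 16.10·exp(−kt) = 16.10·0.1644 = 2.646 mg/L.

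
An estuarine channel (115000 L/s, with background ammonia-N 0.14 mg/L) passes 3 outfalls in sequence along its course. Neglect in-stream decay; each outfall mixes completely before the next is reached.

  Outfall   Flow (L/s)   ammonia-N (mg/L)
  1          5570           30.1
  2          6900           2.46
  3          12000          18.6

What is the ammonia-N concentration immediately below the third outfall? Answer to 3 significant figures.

After outfall 1: Q = 115000 + 5570 = 120600 L/s; C = (115000·0.1400 + 5570·30.10)/120600 = 1.524 mg/L.
After outfall 2: Q = 120600 + 6900 = 127500 L/s; C = (120600·1.524 + 6900·2.460)/127500 = 1.575 mg/L.
After outfall 3: Q = 127500 + 12000 = 139500 L/s; C = (127500·1.575 + 12000·18.60)/139500 = 3.040 mg/L.

3.04 mg/L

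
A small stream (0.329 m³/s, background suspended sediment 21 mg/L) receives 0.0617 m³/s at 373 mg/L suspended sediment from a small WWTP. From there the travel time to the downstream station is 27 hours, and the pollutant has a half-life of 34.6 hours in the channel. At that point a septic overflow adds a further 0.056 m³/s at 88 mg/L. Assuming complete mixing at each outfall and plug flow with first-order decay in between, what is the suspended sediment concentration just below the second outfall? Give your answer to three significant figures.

50.0 mg/L

Flow-weighted average: C = (0.3290·21.00 + 0.06170·373.0) / 0.3907 = 29.92/0.3907 = 76.59 mg/L; combined flow 0.3907 m³/s.
Half-life 34.6 h → k = ln 2 / 34.6 = 0.02003 h⁻¹ = 0.4808 d⁻¹.
After decay, C = 76.59 × e^(−kt) = 76.59 × 0.5822 = 44.59 mg/L.
Second outfall: C = (0.3907·44.59 + 0.05600·88.00)/0.4467 = 50.03 mg/L.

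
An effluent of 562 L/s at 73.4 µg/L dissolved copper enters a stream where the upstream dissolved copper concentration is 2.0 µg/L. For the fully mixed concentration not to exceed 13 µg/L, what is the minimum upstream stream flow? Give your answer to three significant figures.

3090 L/s

Set C_mix = 13: (Q·2.000 + 562.0·73.40) / (Q + 562.0) = 13
→ Q = 562.0·(73.40 − 13)/(13 − 2.000) = 3086 L/s.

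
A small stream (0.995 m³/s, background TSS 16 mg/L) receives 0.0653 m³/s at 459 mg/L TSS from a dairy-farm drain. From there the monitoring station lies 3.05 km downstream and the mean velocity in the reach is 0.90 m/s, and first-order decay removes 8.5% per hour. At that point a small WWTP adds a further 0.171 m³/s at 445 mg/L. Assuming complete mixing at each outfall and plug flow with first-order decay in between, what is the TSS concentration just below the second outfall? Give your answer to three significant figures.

96.1 mg/L

Flow-weighted average: C = (0.9950·16.00 + 0.06530·459.0) / 1.060 = 45.89/1.060 = 43.28 mg/L; combined flow 1.060 m³/s.
Travel time t = 3.05·1000 / 0.90 = 3389 s = 0.9414 h.
8.5%/h lost → k = −ln(1 − 0.085) = 0.08883 h⁻¹.
Decay over the reach: 43.28·exp(−kt) = 43.28·0.9198 = 39.81 mg/L.
Second outfall: C = (1.060·39.81 + 0.1710·445.0)/1.231 = 96.08 mg/L.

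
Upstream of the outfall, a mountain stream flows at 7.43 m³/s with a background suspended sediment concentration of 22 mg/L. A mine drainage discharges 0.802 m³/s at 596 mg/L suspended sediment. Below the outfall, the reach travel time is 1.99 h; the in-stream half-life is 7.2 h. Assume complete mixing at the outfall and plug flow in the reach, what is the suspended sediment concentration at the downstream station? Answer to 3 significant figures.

64.3 mg/L

After mixing, C = (7.430·22.00 + 0.8020·596.0) / 8.232 = 641.5/8.232 = 77.92 mg/L.
Half-life 7.2 h → k = ln 2 / 7.2 = 0.09627 h⁻¹ = 2.310 d⁻¹.
Decay over the reach: 77.92·exp(−kt) = 77.92·0.8257 = 64.34 mg/L.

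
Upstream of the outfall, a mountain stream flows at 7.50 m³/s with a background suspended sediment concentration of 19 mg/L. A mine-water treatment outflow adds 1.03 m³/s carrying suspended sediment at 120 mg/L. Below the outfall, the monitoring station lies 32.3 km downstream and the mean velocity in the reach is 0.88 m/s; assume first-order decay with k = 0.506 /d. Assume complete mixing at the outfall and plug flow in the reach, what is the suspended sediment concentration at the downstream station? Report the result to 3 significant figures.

After mixing, C = (7.500·19.00 + 1.030·120.0) / 8.530 = 266.1/8.530 = 31.20 mg/L.
Travel time t = 32.3·1000 / 0.88 = 36700 s = 10.20 h.
After decay, C = 31.20 × e^(−kt) = 31.20 × 0.8066 = 25.16 mg/L.

25.2 mg/L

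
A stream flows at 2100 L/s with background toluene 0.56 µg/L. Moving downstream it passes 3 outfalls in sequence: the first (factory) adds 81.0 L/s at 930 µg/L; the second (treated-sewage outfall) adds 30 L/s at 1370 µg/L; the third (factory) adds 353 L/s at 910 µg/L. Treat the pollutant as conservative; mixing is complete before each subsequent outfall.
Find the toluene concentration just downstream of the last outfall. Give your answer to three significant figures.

Outfall 1: combined Q = 2181 L/s; C = (2100·0.5600 + 81.00·930.0)/2181 = 35.08 µg/L.
Outfall 2: combined Q = 2211 L/s; C = (2181·35.08 + 30.00·1370)/2211 = 53.19 µg/L.
Outfall 3: combined Q = 2564 L/s; C = (2211·53.19 + 353.0·910.0)/2564 = 171.2 µg/L.

171 µg/L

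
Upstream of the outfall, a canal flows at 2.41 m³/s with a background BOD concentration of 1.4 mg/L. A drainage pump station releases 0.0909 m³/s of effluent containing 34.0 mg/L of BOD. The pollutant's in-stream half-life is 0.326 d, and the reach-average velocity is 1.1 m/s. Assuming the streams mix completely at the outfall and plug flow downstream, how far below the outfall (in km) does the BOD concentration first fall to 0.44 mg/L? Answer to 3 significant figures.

Conservation of mass: C = (2.410·1.400 + 0.09090·34.00) / 2.501 = 6.465/2.501 = 2.585 mg/L.
Half-life 0.326 d → k = ln 2 / 0.326 = 2.126 d⁻¹.
Set 2.585·exp(−k·t) = 0.44 → t = ln(2.585/0.44)/k = 71950 s = 19.99 h.
Distance = v·t = 1.1·71950 = 79150 m = 79.15 km.

79.1 km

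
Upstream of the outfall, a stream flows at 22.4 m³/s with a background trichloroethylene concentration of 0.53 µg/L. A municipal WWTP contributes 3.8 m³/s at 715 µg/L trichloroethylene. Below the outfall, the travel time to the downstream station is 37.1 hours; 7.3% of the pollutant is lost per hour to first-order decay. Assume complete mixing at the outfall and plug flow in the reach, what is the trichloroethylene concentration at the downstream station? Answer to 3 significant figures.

Conservation of mass: C = (22.40·0.5300 + 3.800·715.0) / 26.20 = 2729/26.20 = 104.2 µg/L.
7.3%/h lost → k = −ln(1 − 0.073) = 0.07580 h⁻¹.
After decay, C = 104.2 × e^(−kt) = 104.2 × 0.06007 = 6.257 µg/L.

6.26 µg/L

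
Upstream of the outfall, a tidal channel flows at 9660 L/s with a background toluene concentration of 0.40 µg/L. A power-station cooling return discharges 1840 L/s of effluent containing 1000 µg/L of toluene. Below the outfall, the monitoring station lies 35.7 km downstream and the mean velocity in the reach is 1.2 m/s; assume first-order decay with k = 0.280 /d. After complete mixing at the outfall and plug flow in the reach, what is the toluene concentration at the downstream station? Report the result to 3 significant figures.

Conservation of mass: C = (9660·0.4000 + 1840·1000) / 11500 = 1844000/11500 = 160.3 µg/L.
Travel time t = 35.7·1000 / 1.2 = 29750 s = 8.264 h.
First-order decay: C = 160.3·exp(−k·t) = 160.3·0.9081 = 145.6 µg/L.

146 µg/L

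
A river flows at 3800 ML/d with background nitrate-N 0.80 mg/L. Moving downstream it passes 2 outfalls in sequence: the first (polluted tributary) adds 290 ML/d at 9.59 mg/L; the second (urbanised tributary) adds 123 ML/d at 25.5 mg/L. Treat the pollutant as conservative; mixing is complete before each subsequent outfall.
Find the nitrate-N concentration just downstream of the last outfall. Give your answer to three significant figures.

2.13 mg/L

Below outfall 1: Q → 4090 ML/d, C = (3800·0.8000 + 290.0·9.590)/4090 = 1.423 mg/L.
Below outfall 2: Q → 4213 ML/d, C = (4090·1.423 + 123.0·25.50)/4213 = 2.126 mg/L.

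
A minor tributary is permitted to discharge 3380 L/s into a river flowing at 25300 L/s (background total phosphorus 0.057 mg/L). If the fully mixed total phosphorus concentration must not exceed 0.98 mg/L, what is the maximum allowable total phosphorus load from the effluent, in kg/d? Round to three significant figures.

Mass balance at the limit: 25300·0.05700 + 3380·Cₑ = 28680·0.98 → Cₑ = 7.889 mg/L.
3380 L/s = 3.380 m³/s. Load = 3.380 m³/s × 7.889 g/m³ × 86 400 s/d = 2304 kg/d.

2300 kg/d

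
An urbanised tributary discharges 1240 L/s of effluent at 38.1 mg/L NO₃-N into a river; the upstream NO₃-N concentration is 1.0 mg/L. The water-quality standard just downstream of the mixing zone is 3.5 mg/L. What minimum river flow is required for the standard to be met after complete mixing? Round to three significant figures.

17200 L/s

Set C_mix = 3.5: (Q·1.000 + 1240·38.10) / (Q + 1240) = 3.5
→ Q = 1240·(38.10 − 3.5)/(3.5 − 1.000) = 17160 L/s.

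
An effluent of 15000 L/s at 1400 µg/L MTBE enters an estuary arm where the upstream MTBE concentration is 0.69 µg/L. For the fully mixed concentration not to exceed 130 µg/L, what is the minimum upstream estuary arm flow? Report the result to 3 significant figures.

Set C_mix = 130: (Q·0.6900 + 15000·1400) / (Q + 15000) = 130
→ Q = 15000·(1400 − 130)/(130 − 0.6900) = 147300 L/s.

147000 L/s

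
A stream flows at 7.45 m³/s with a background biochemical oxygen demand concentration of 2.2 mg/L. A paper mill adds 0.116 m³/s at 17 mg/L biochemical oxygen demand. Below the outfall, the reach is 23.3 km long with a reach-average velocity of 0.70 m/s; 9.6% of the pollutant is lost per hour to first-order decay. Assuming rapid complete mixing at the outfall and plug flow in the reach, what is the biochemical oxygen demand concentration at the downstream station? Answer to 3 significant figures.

0.955 mg/L

After mixing, C = (7.450·2.200 + 0.1160·17.00) / 7.566 = 18.36/7.566 = 2.427 mg/L.
Travel time t = 23.3·1000 / 0.70 = 33290 s = 9.246 h.
9.6%/h lost → k = −ln(1 − 0.096) = 0.1009 h⁻¹.
First-order decay: C = 2.427·exp(−k·t) = 2.427·0.3933 = 0.9545 mg/L.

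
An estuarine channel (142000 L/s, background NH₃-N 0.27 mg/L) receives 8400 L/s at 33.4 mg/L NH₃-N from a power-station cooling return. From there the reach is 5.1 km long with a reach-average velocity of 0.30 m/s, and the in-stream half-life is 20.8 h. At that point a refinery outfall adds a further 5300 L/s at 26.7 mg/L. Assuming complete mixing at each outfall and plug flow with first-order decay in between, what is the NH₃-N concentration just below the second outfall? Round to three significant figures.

Mixed concentration C = ΣQC/ΣQ = (142000·0.2700 + 8400·33.40) / 150400 = 318900/150400 = 2.120 mg/L; combined flow 150400 L/s.
Travel time t = 5.1·1000 / 0.30 = 17000 s = 4.722 h.
Half-life 20.8 h → k = ln 2 / 20.8 = 0.03332 h⁻¹ = 0.7998 d⁻¹.
Decay over the reach: 2.120·exp(−kt) = 2.120·0.8544 = 1.812 mg/L.
Second outfall: C = (150400·1.812 + 5300·26.70)/155700 = 2.659 mg/L.

2.66 mg/L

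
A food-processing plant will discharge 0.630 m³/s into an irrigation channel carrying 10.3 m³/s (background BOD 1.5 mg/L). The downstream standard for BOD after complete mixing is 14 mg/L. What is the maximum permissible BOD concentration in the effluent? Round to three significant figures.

At the limit, (Qr·Cr + Qe·Cₑ)/(Qr + Qe) = 14:
Cₑ = (10.93·14 − 10.30·1.500) / 0.6300 = 218.4 mg/L.

218 mg/L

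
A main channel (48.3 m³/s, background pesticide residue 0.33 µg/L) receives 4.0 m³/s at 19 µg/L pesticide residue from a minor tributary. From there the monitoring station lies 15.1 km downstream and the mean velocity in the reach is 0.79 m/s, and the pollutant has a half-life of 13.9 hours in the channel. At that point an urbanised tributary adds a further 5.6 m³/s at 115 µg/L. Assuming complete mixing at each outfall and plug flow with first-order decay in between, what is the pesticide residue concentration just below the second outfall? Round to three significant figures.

12.3 µg/L

Conservation of mass: C = (48.30·0.3300 + 4.000·19.00) / 52.30 = 91.94/52.30 = 1.758 µg/L; combined flow 52.30 m³/s.
Travel time t = 15.1·1000 / 0.79 = 19110 s = 5.309 h.
Half-life 13.9 h → k = ln 2 / 13.9 = 0.04987 h⁻¹ = 1.197 d⁻¹.
Decay over the reach: 1.758·exp(−kt) = 1.758·0.7674 = 1.349 µg/L.
Second outfall: C = (52.30·1.349 + 5.600·115.0)/57.90 = 12.34 µg/L.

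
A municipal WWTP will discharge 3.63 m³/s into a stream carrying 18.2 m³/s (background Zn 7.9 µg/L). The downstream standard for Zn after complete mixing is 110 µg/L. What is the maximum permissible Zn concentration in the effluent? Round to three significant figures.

622 µg/L

At the limit, (Qr·Cr + Qe·Cₑ)/(Qr + Qe) = 110:
Cₑ = (21.83·110 − 18.20·7.900) / 3.630 = 621.9 µg/L.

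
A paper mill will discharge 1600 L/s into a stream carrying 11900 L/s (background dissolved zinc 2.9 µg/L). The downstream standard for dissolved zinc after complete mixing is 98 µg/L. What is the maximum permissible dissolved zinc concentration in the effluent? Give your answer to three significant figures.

At the limit, (Qr·Cr + Qe·Cₑ)/(Qr + Qe) = 98:
Cₑ = (13500·98 − 11900·2.900) / 1600 = 805.3 µg/L.

805 µg/L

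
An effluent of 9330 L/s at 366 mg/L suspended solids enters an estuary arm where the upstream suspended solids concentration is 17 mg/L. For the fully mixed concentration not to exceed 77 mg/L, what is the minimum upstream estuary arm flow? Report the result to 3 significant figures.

44900 L/s

Set C_mix = 77: (Q·17.00 + 9330·366.0) / (Q + 9330) = 77
→ Q = 9330·(366.0 − 77)/(77 − 17.00) = 44940 L/s.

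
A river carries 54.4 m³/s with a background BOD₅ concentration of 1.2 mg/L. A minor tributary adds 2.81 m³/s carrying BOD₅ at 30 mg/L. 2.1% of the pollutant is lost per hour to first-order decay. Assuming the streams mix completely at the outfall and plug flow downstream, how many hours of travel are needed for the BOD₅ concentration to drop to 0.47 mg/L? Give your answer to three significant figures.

80.9 h

After mixing, C = (54.40·1.200 + 2.810·30.00) / 57.21 = 149.6/57.21 = 2.615 mg/L.
2.1%/h lost → k = −ln(1 − 0.021) = 0.02122 h⁻¹.
2.615·exp(−k·t) = 0.47 → t = ln(2.615/0.47)/k = 291100 s = 80.86 h.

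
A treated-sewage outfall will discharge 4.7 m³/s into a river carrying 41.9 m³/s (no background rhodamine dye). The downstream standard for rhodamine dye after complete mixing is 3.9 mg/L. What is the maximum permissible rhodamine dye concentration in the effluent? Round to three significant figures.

38.7 mg/L

At the limit, (Qr·Cr + Qe·Cₑ)/(Qr + Qe) = 3.9:
Cₑ = (46.60·3.9 − 41.90·0) / 4.700 = 38.67 mg/L.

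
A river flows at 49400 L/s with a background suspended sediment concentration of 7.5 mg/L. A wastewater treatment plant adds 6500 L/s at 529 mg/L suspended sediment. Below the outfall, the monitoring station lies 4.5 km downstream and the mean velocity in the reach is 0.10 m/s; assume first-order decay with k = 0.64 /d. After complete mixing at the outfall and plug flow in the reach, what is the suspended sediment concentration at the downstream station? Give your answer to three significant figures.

Flow-weighted average: C = (49400·7.500 + 6500·529.0) / 55900 = 3809000/55900 = 68.14 mg/L.
Travel time t = 4.5·1000 / 0.10 = 45000 s = 12.50 h.
Decay over the reach: 68.14·exp(−kt) = 68.14·0.7165 = 48.82 mg/L.

48.8 mg/L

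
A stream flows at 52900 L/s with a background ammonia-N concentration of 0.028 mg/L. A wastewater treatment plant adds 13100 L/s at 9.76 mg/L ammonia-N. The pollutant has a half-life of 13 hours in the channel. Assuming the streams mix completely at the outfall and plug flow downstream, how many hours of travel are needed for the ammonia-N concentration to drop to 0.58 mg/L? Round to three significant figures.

Conservation of mass: C = (52900·0.02800 + 13100·9.760) / 66000 = 129300/66000 = 1.960 mg/L.
Half-life 13 h → k = ln 2 / 13 = 0.05332 h⁻¹ = 1.280 d⁻¹.
1.960·exp(−k·t) = 0.58 → t = ln(1.960/0.58)/k = 82200 s = 22.83 h.

22.8 h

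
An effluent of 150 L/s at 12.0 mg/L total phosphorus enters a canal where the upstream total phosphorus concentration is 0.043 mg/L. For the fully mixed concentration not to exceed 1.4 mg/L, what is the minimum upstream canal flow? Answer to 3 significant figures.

1170 L/s

Set C_mix = 1.4: (Q·0.04300 + 150.0·12.00) / (Q + 150.0) = 1.4
→ Q = 150.0·(12.00 − 1.4)/(1.4 − 0.04300) = 1172 L/s.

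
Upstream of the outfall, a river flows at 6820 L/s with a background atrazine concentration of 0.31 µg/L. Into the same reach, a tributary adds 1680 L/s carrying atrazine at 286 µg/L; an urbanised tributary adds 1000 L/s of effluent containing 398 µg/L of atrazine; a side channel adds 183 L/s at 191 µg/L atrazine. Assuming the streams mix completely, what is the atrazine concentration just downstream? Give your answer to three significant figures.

94.6 µg/L

After mixing, C = (6820·0.3100 + 1680·286.0 + 1000·398.0 + 183.0·191.0) / 9683 = 915500/9683 = 94.55 µg/L.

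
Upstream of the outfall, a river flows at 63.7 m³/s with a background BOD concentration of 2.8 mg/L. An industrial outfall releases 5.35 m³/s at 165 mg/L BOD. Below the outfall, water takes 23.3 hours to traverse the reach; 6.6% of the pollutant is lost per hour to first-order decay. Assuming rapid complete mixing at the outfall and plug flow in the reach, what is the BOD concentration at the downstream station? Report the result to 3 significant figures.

Mixed concentration C = ΣQC/ΣQ = (63.70·2.800 + 5.350·165.0) / 69.05 = 1061/69.05 = 15.37 mg/L.
6.6%/h lost → k = −ln(1 − 0.066) = 0.06828 h⁻¹.
After decay, C = 15.37 × e^(−kt) = 15.37 × 0.2037 = 3.131 mg/L.

3.13 mg/L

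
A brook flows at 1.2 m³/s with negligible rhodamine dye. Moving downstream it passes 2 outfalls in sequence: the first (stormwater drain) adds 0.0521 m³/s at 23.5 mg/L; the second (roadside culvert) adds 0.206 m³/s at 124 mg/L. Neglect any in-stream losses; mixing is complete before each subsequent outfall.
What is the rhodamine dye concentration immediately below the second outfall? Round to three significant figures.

18.4 mg/L

Below outfall 1: Q → 1.252 m³/s, C = (1.200·0 + 0.05210·23.50)/1.252 = 0.9778 mg/L.
Below outfall 2: Q → 1.458 m³/s, C = (1.252·0.9778 + 0.2060·124.0)/1.458 = 18.36 mg/L.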